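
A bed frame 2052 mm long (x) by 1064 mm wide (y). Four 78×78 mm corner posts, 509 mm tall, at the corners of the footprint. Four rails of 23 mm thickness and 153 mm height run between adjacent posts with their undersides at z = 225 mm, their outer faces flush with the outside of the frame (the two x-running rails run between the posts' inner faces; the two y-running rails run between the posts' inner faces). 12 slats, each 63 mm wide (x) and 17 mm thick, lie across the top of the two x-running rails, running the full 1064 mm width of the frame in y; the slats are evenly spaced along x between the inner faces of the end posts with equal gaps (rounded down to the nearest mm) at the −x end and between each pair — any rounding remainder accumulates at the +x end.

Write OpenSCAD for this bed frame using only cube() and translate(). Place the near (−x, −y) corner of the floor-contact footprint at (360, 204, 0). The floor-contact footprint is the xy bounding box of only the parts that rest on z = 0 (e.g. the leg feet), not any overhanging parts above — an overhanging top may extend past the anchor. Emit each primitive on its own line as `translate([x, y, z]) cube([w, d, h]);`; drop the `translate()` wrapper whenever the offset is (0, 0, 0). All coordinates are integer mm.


translate([360, 204, 0]) cube([78, 78, 509]);
translate([360, 1190, 0]) cube([78, 78, 509]);
translate([2334, 204, 0]) cube([78, 78, 509]);
translate([2334, 1190, 0]) cube([78, 78, 509]);
translate([438, 204, 225]) cube([1896, 23, 153]);
translate([438, 1245, 225]) cube([1896, 23, 153]);
translate([360, 282, 225]) cube([23, 908, 153]);
translate([2389, 282, 225]) cube([23, 908, 153]);
translate([525, 204, 378]) cube([63, 1064, 17]);
translate([675, 204, 378]) cube([63, 1064, 17]);
translate([825, 204, 378]) cube([63, 1064, 17]);
translate([975, 204, 378]) cube([63, 1064, 17]);
translate([1125, 204, 378]) cube([63, 1064, 17]);
translate([1275, 204, 378]) cube([63, 1064, 17]);
translate([1425, 204, 378]) cube([63, 1064, 17]);
translate([1575, 204, 378]) cube([63, 1064, 17]);
translate([1725, 204, 378]) cube([63, 1064, 17]);
translate([1875, 204, 378]) cube([63, 1064, 17]);
translate([2025, 204, 378]) cube([63, 1064, 17]);
translate([2175, 204, 378]) cube([63, 1064, 17]);


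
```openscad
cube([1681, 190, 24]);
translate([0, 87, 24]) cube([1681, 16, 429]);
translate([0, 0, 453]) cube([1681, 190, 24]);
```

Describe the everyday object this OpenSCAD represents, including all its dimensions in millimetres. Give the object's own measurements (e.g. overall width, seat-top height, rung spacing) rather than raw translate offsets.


An I-beam lying along x, 1681 mm long. Overall section height 477 mm. Two flanges 190 mm wide (y) and 24 mm thick, one on the floor and one at the top; a web 16 mm thick runs between them, centred on the flange width.


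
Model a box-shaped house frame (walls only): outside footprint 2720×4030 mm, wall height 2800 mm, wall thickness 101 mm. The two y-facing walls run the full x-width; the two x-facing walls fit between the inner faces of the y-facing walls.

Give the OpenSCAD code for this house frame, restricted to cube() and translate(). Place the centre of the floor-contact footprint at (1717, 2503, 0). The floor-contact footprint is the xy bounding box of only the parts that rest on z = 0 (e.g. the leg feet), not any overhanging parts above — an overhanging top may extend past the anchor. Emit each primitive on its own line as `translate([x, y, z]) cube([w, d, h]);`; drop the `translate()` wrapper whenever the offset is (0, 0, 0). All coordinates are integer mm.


translate([357, 488, 0]) cube([2720, 101, 2800]);
translate([357, 4417, 0]) cube([2720, 101, 2800]);
translate([357, 589, 0]) cube([101, 3828, 2800]);
translate([2976, 589, 0]) cube([101, 3828, 2800]);


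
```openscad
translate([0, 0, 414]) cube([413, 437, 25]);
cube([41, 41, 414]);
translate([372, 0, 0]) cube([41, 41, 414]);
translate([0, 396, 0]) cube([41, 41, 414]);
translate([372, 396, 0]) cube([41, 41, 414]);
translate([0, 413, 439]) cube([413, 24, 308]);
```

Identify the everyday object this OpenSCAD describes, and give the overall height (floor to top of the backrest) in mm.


A chair. The overall height is 747 mm.

A slab on four corner posts with a tall panel at the back — a chair. The seat slab sits at z = 414 with thickness 25, and the 308 mm backrest starts at the seat top, so the overall height is 414 + 25 + 308 = 747 mm.


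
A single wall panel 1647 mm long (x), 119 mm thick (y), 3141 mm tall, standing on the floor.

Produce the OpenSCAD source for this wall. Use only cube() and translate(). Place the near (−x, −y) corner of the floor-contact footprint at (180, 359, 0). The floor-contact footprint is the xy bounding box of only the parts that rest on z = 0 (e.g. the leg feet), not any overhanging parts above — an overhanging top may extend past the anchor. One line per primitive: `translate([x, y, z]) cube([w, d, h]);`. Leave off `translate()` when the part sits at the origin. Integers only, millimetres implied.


translate([180, 359, 0]) cube([1647, 119, 3141]);


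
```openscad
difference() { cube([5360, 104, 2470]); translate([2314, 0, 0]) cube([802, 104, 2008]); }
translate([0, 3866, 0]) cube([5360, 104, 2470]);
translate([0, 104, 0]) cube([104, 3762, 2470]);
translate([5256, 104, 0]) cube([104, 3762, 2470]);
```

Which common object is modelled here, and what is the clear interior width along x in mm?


A single room. The interior width is 5152 mm.

Four walls enclosing a rectangle with a door in the front wall — a room. Outside width 5360 minus two 104 mm walls gives 5152 mm.


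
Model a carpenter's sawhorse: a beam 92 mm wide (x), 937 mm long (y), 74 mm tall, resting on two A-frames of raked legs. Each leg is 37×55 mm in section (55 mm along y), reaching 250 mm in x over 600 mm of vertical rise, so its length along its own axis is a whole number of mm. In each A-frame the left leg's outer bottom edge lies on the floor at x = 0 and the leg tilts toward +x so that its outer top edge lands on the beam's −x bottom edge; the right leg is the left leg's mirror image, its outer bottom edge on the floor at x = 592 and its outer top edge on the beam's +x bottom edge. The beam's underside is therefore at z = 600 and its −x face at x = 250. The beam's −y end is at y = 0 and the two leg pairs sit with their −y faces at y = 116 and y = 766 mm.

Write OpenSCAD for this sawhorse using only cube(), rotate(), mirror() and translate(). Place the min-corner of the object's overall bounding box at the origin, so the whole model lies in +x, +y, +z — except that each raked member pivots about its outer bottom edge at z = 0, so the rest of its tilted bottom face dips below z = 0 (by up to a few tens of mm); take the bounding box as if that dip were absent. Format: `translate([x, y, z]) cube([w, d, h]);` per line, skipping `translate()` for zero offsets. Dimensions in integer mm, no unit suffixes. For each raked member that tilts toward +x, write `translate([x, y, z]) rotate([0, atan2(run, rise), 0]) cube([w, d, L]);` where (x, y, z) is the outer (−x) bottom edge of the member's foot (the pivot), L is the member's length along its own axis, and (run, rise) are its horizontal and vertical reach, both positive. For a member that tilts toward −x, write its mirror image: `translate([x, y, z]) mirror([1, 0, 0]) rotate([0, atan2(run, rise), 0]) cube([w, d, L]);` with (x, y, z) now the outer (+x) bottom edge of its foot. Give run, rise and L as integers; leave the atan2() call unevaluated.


// leg length = √(250² + 600²) = 650
// right-leg outer foot x = 2·250 + 92 = 592
// beam min-corner = (250, 0, 600)
translate([250, 0, 600]) cube([92, 937, 74]);
translate([0, 116, 0]) rotate([0, atan2(250, 600), 0]) cube([37, 55, 650]);
translate([592, 116, 0]) mirror([1, 0, 0]) rotate([0, atan2(250, 600), 0]) cube([37, 55, 650]);
translate([0, 766, 0]) rotate([0, atan2(250, 600), 0]) cube([37, 55, 650]);
translate([592, 766, 0]) mirror([1, 0, 0]) rotate([0, atan2(250, 600), 0]) cube([37, 55, 650]);


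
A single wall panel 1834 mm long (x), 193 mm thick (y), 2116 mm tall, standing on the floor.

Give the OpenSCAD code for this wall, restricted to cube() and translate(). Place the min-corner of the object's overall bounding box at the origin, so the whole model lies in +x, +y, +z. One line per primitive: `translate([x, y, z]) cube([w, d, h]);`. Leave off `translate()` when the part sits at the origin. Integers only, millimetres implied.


cube([1834, 193, 2116]);


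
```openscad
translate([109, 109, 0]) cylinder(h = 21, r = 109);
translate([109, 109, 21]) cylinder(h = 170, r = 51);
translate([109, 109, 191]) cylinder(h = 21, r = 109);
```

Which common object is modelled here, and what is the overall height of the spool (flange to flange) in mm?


A spool. The overall height is 212 mm.

Three coaxial cylinders, large–small–large — a spool. Two 21 mm flanges and a 170 mm core give 21 + 170 + 21 = 212 mm.


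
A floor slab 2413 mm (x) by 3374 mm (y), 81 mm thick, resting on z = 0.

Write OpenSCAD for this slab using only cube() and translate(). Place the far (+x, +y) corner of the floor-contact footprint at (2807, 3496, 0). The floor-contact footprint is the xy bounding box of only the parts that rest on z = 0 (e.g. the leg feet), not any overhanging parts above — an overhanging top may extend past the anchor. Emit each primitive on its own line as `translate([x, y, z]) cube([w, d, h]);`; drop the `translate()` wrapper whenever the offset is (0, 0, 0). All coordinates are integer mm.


translate([394, 122, 0]) cube([2413, 3374, 81]);


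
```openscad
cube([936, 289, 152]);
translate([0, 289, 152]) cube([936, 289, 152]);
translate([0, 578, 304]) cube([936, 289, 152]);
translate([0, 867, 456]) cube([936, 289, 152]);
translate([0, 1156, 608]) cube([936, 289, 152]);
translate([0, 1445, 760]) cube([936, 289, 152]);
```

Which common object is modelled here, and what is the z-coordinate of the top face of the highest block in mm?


A staircase. The total rise is 912 mm.

6 identical blocks, each offset up and back from the previous — a staircase. Each step is 152 mm tall and there are 6 of them, so the total rise is 6 × 152 = 912 mm.


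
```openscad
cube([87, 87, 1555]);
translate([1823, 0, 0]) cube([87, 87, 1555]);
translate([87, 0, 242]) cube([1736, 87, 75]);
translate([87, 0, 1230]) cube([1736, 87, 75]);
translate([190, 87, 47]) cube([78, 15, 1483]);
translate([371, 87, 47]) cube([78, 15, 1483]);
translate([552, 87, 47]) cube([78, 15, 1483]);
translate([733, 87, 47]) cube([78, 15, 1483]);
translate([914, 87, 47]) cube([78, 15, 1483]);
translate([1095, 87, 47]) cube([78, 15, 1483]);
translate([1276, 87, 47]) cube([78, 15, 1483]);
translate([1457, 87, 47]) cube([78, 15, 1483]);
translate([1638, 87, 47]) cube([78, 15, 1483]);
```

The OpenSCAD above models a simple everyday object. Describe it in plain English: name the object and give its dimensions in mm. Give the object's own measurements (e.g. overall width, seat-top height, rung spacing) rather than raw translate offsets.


A fence section. Two 87×87 mm posts, 1555 mm tall, stand on the floor with a clear span of 1736 mm between their inner faces. Two horizontal rails of 87×75 mm section span the gap between the posts with their undersides at z = 242 mm and z = 1230 mm, flush with the posts' −y face. 9 pickets, each 78 mm wide, 15 mm thick and 1483 mm tall, are fixed to the +y face of the rails with their bottoms at z = 47 mm, spaced across the span with a 103 mm gap after the −x post and between neighbouring pickets, with 107 mm left before the +x post.


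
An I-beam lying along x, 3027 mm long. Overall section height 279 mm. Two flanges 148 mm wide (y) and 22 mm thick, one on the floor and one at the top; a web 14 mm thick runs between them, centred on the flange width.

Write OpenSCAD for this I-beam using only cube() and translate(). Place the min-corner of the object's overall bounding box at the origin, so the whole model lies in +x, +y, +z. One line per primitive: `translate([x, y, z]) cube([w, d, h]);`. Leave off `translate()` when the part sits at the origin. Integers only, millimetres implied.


cube([3027, 148, 22]);
translate([0, 67, 22]) cube([3027, 14, 235]);
translate([0, 0, 257]) cube([3027, 148, 22]);


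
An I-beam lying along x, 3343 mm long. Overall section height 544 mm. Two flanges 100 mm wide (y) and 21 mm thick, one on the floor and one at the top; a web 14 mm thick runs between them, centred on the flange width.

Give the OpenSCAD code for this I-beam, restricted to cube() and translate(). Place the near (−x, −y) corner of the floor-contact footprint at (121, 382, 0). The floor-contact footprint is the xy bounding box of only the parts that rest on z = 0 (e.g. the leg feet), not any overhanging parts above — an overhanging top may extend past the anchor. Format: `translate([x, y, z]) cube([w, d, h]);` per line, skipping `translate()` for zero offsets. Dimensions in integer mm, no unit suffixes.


translate([121, 382, 0]) cube([3343, 100, 21]);
translate([121, 425, 21]) cube([3343, 14, 502]);
translate([121, 382, 523]) cube([3343, 100, 21]);


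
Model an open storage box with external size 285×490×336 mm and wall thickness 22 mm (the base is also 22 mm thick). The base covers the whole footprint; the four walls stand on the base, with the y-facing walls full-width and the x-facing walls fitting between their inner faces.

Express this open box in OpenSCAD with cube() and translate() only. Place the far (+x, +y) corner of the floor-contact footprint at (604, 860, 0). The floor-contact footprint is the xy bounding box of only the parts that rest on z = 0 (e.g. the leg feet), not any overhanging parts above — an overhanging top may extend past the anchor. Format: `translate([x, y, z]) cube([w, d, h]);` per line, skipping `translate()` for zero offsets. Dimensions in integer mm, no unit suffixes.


translate([319, 370, 0]) cube([285, 490, 22]);
translate([319, 370, 22]) cube([285, 22, 314]);
translate([319, 838, 22]) cube([285, 22, 314]);
translate([319, 392, 22]) cube([22, 446, 314]);
translate([582, 392, 22]) cube([22, 446, 314]);


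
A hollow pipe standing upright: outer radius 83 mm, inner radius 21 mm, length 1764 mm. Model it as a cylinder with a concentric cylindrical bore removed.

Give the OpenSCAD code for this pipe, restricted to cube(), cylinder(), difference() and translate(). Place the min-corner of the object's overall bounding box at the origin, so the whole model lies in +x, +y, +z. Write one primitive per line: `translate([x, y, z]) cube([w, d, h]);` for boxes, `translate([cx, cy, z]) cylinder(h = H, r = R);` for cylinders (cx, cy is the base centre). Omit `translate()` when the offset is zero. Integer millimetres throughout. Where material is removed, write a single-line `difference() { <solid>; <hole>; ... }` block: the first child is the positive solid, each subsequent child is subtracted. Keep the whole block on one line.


difference() { translate([83, 83, 0]) cylinder(h = 1764, r = 83); translate([83, 83, 0]) cylinder(h = 1764, r = 21); }


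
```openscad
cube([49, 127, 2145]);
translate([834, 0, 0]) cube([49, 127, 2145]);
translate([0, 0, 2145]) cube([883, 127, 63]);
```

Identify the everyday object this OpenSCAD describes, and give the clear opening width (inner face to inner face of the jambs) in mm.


A door frame. The clear opening width is 785 mm.

Two 2145 mm tall posts with a header on top — a door frame. The left jamb is 49 mm wide at x = 0; the right jamb starts at x = 834. The clear opening is 834 − 49 = 785 mm.


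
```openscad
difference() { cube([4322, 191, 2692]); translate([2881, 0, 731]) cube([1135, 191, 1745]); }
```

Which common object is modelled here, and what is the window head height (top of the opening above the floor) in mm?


A wall with a window opening. The window head height is 2476 mm.

A wall with a rectangular opening subtracted — a window. Sill at z = 731, opening 1745 mm tall, so the head is at 731 + 1745 = 2476 mm.


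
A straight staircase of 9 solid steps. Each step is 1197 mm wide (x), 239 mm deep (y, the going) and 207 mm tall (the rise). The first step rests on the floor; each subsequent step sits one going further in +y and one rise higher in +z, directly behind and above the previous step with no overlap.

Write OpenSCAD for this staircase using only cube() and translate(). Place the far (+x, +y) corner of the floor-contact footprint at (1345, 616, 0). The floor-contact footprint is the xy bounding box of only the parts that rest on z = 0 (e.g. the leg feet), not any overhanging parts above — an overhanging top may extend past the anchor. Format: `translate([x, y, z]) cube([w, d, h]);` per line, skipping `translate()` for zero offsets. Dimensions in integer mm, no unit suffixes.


translate([148, 377, 0]) cube([1197, 239, 207]);
translate([148, 616, 207]) cube([1197, 239, 207]);
translate([148, 855, 414]) cube([1197, 239, 207]);
translate([148, 1094, 621]) cube([1197, 239, 207]);
translate([148, 1333, 828]) cube([1197, 239, 207]);
translate([148, 1572, 1035]) cube([1197, 239, 207]);
translate([148, 1811, 1242]) cube([1197, 239, 207]);
translate([148, 2050, 1449]) cube([1197, 239, 207]);
translate([148, 2289, 1656]) cube([1197, 239, 207]);


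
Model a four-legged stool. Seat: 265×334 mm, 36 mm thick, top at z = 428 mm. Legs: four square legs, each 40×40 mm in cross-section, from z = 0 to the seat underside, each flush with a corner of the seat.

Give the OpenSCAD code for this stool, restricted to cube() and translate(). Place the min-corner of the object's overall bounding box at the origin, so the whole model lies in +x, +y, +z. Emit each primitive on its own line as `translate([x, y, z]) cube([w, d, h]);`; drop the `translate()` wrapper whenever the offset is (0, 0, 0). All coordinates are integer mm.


// leg_h = 428 - 36 = 392
translate([0, 0, 392]) cube([265, 334, 36]);
cube([40, 40, 392]);
translate([225, 0, 0]) cube([40, 40, 392]);
translate([0, 294, 0]) cube([40, 40, 392]);
translate([225, 294, 0]) cube([40, 40, 392]);


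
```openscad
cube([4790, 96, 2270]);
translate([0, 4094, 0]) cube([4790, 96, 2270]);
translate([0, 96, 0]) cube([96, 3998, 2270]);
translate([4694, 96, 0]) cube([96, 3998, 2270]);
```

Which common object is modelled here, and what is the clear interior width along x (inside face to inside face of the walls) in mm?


A house (or room) frame. The interior width is 4598 mm.

Four 2270 mm walls enclosing a rectangle with no floor or roof — a room or house frame. Outside width is 4790 mm and wall thickness is 96 mm, so the interior width is 4790 − 2 × 96 = 4598 mm.


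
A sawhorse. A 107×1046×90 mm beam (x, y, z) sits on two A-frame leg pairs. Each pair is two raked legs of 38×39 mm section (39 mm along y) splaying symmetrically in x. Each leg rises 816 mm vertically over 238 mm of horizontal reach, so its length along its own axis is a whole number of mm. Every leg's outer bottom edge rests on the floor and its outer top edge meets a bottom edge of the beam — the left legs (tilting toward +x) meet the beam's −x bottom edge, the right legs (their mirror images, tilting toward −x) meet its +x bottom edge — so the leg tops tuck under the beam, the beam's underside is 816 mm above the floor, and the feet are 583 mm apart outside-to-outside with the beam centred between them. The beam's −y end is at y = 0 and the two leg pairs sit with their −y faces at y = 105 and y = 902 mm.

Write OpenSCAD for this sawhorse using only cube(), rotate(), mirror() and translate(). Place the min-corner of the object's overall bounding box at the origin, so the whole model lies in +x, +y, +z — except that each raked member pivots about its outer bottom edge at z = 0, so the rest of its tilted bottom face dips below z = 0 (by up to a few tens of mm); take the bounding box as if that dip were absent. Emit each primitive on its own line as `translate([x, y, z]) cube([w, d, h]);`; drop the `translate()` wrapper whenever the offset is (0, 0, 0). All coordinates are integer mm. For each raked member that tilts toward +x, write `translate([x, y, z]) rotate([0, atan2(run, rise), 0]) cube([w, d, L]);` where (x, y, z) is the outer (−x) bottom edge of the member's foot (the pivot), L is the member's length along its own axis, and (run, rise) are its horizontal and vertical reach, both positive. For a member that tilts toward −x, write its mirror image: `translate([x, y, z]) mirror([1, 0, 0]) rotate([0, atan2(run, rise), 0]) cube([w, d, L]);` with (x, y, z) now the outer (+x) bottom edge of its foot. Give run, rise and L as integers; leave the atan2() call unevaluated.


translate([238, 0, 816]) cube([107, 1046, 90]);
translate([0, 105, 0]) rotate([0, atan2(238, 816), 0]) cube([38, 39, 850]);
translate([583, 105, 0]) mirror([1, 0, 0]) rotate([0, atan2(238, 816), 0]) cube([38, 39, 850]);
translate([0, 902, 0]) rotate([0, atan2(238, 816), 0]) cube([38, 39, 850]);
translate([583, 902, 0]) mirror([1, 0, 0]) rotate([0, atan2(238, 816), 0]) cube([38, 39, 850]);


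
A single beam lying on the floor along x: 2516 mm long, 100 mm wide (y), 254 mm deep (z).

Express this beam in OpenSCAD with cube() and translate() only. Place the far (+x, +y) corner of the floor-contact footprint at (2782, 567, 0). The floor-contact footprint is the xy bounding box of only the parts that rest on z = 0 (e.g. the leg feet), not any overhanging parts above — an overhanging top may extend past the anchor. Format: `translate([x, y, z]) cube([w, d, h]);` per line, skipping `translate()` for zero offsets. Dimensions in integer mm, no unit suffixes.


translate([266, 467, 0]) cube([2516, 100, 254]);


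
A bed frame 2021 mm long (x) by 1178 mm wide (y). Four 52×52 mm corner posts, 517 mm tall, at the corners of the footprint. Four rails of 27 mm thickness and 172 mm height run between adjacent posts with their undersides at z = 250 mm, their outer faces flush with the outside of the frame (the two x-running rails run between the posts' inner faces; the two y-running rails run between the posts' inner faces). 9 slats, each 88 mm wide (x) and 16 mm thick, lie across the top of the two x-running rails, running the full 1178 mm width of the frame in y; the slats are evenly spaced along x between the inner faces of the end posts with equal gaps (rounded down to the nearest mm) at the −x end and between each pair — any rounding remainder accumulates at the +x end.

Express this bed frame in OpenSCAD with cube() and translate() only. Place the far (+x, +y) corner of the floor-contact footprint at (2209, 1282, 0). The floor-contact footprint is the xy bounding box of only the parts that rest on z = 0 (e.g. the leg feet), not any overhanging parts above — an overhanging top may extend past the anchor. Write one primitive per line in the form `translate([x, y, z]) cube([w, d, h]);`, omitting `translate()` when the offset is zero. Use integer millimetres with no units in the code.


// slat z = rail_z + rail_h = 250 + 172 = 422
// slat gap = ⌊(1917 − 9·88) / 10⌋ = 112
translate([188, 104, 0]) cube([52, 52, 517]);
translate([188, 1230, 0]) cube([52, 52, 517]);
translate([2157, 104, 0]) cube([52, 52, 517]);
translate([2157, 1230, 0]) cube([52, 52, 517]);
translate([240, 104, 250]) cube([1917, 27, 172]);
translate([240, 1255, 250]) cube([1917, 27, 172]);
translate([188, 156, 250]) cube([27, 1074, 172]);
translate([2182, 156, 250]) cube([27, 1074, 172]);
translate([352, 104, 422]) cube([88, 1178, 16]);
translate([552, 104, 422]) cube([88, 1178, 16]);
translate([752, 104, 422]) cube([88, 1178, 16]);
translate([952, 104, 422]) cube([88, 1178, 16]);
translate([1152, 104, 422]) cube([88, 1178, 16]);
translate([1352, 104, 422]) cube([88, 1178, 16]);
translate([1552, 104, 422]) cube([88, 1178, 16]);
translate([1752, 104, 422]) cube([88, 1178, 16]);
translate([1952, 104, 422]) cube([88, 1178, 16]);


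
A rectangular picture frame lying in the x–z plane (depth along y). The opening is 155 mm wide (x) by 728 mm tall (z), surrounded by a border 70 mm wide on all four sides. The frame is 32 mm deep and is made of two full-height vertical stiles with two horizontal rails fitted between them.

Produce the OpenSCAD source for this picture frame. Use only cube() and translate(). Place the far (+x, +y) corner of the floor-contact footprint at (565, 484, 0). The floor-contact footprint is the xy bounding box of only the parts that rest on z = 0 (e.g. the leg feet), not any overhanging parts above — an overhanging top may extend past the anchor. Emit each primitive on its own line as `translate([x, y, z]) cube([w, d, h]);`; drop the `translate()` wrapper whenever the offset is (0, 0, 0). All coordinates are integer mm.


translate([270, 452, 0]) cube([70, 32, 868]);
translate([495, 452, 0]) cube([70, 32, 868]);
translate([340, 452, 0]) cube([155, 32, 70]);
translate([340, 452, 798]) cube([155, 32, 70]);


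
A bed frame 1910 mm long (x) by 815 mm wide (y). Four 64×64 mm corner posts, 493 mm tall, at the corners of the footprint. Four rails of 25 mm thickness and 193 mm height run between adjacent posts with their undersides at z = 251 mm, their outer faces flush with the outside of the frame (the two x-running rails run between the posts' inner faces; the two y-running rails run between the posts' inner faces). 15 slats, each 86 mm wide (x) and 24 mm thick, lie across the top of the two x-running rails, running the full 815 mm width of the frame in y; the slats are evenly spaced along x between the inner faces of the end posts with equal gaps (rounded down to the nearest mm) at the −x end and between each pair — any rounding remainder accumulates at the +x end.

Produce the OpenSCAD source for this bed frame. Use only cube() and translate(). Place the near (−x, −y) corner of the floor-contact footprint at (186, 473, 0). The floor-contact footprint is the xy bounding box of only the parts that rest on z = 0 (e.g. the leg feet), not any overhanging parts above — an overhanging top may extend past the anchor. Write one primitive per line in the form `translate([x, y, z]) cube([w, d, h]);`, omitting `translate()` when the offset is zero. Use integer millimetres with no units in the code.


// slat z = rail_z + rail_h = 251 + 193 = 444
// slat gap = ⌊(1782 − 15·86) / 16⌋ = 30
translate([186, 473, 0]) cube([64, 64, 493]);
translate([186, 1224, 0]) cube([64, 64, 493]);
translate([2032, 473, 0]) cube([64, 64, 493]);
translate([2032, 1224, 0]) cube([64, 64, 493]);
translate([250, 473, 251]) cube([1782, 25, 193]);
translate([250, 1263, 251]) cube([1782, 25, 193]);
translate([186, 537, 251]) cube([25, 687, 193]);
translate([2071, 537, 251]) cube([25, 687, 193]);
translate([280, 473, 444]) cube([86, 815, 24]);
translate([396, 473, 444]) cube([86, 815, 24]);
translate([512, 473, 444]) cube([86, 815, 24]);
translate([628, 473, 444]) cube([86, 815, 24]);
translate([744, 473, 444]) cube([86, 815, 24]);
translate([860, 473, 444]) cube([86, 815, 24]);
translate([976, 473, 444]) cube([86, 815, 24]);
translate([1092, 473, 444]) cube([86, 815, 24]);
translate([1208, 473, 444]) cube([86, 815, 24]);
translate([1324, 473, 444]) cube([86, 815, 24]);
translate([1440, 473, 444]) cube([86, 815, 24]);
translate([1556, 473, 444]) cube([86, 815, 24]);
translate([1672, 473, 444]) cube([86, 815, 24]);
translate([1788, 473, 444]) cube([86, 815, 24]);
translate([1904, 473, 444]) cube([86, 815, 24]);


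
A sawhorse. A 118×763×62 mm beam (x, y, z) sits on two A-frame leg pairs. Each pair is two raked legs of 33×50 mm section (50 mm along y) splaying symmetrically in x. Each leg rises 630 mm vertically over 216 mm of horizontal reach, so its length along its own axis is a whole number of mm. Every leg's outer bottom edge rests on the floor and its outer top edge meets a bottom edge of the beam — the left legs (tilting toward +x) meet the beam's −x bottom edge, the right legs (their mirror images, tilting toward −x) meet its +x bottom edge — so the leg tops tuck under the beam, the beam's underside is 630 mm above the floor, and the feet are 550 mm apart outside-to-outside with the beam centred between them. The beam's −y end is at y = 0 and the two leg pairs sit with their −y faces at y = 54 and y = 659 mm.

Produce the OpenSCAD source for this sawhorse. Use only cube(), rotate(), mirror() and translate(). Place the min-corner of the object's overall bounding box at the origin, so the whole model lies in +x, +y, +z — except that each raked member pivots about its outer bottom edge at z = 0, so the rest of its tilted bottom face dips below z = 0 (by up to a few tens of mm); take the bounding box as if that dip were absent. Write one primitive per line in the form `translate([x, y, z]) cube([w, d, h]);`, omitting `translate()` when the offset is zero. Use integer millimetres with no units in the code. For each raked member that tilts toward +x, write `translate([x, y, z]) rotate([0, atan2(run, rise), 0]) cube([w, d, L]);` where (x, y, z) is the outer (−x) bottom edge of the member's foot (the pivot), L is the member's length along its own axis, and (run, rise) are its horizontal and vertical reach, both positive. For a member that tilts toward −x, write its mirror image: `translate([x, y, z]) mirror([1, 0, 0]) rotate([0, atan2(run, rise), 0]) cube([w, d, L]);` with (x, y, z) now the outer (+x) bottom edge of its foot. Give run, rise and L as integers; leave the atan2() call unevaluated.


translate([216, 0, 630]) cube([118, 763, 62]);
translate([0, 54, 0]) rotate([0, atan2(216, 630), 0]) cube([33, 50, 666]);
translate([550, 54, 0]) mirror([1, 0, 0]) rotate([0, atan2(216, 630), 0]) cube([33, 50, 666]);
translate([0, 659, 0]) rotate([0, atan2(216, 630), 0]) cube([33, 50, 666]);
translate([550, 659, 0]) mirror([1, 0, 0]) rotate([0, atan2(216, 630), 0]) cube([33, 50, 666]);


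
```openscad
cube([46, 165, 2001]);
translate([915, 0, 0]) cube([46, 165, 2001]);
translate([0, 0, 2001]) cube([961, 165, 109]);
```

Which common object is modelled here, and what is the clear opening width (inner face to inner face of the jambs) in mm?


A door frame. The clear opening width is 869 mm.

Two 2001 mm tall posts with a header on top — a door frame. The left jamb is 46 mm wide at x = 0; the right jamb starts at x = 915. The clear opening is 915 − 46 = 869 mm.


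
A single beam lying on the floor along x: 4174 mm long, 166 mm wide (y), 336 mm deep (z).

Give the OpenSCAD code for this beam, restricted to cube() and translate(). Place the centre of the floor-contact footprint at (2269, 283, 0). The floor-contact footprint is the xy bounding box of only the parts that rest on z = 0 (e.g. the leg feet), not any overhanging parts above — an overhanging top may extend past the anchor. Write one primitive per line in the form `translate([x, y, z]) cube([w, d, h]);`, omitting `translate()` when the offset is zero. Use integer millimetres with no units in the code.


translate([182, 200, 0]) cube([4174, 166, 336]);


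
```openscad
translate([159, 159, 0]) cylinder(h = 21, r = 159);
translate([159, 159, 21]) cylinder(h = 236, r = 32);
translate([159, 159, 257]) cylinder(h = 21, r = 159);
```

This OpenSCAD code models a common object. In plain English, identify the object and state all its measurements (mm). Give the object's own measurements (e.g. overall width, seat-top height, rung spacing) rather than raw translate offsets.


A spool: two coaxial disc flanges of radius 159 mm and thickness 21 mm, joined by a core cylinder of radius 32 mm and height 236 mm. The lower flange rests on z = 0 and the three cylinders share a vertical axis.


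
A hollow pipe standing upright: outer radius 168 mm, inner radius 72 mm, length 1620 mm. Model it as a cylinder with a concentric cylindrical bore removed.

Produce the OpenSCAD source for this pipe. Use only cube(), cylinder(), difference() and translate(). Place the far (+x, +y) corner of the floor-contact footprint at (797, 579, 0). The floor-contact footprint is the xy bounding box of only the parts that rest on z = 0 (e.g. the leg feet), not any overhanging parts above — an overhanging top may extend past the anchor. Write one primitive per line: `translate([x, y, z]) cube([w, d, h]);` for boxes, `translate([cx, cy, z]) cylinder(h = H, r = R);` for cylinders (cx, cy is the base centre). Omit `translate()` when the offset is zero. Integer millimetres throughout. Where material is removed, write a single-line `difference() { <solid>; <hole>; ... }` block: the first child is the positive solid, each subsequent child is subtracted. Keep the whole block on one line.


difference() { translate([629, 411, 0]) cylinder(h = 1620, r = 168); translate([629, 411, 0]) cylinder(h = 1620, r = 72); }


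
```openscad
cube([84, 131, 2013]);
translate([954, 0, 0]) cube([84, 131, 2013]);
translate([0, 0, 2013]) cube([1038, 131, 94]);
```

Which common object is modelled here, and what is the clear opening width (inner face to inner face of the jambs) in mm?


A door frame. The clear opening width is 870 mm.

Two 2013 mm tall posts with a header on top — a door frame. The left jamb is 84 mm wide at x = 0; the right jamb starts at x = 954. The clear opening is 954 − 84 = 870 mm.


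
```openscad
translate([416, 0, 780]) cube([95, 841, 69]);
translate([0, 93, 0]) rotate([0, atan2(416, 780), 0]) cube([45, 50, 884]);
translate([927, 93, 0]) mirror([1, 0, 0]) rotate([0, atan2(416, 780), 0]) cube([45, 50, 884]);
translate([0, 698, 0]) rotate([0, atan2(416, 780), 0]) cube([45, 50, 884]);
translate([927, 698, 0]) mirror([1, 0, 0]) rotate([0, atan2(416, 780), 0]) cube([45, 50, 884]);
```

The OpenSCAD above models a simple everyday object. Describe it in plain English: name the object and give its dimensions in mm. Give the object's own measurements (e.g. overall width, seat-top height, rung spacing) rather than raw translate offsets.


A sawhorse. A 95×841×69 mm beam (x, y, z) sits on two A-frame leg pairs. Each pair is two raked legs of 45×50 mm section (50 mm along y) splaying symmetrically in x. Each leg rises 780 mm vertically over 416 mm of horizontal reach and is 884 mm long along its own axis. Every leg's outer bottom edge rests on the floor and its outer top edge meets a bottom edge of the beam — the left legs (tilting toward +x) meet the beam's −x bottom edge, the right legs (their mirror images, tilting toward −x) meet its +x bottom edge — so the leg tops tuck under the beam, the beam's underside is 780 mm above the floor, and the feet are 927 mm apart outside-to-outside with the beam centred between them. The two leg pairs are set in 93 mm from either end of the beam.


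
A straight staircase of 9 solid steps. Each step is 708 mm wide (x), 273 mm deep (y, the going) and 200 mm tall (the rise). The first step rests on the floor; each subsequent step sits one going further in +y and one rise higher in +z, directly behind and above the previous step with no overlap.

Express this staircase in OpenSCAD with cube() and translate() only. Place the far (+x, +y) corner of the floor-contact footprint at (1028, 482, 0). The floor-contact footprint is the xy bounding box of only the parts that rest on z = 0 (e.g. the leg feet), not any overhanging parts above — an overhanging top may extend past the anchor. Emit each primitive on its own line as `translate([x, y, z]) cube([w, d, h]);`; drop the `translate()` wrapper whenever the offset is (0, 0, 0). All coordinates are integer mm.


translate([320, 209, 0]) cube([708, 273, 200]);
translate([320, 482, 200]) cube([708, 273, 200]);
translate([320, 755, 400]) cube([708, 273, 200]);
translate([320, 1028, 600]) cube([708, 273, 200]);
translate([320, 1301, 800]) cube([708, 273, 200]);
translate([320, 1574, 1000]) cube([708, 273, 200]);
translate([320, 1847, 1200]) cube([708, 273, 200]);
translate([320, 2120, 1400]) cube([708, 273, 200]);
translate([320, 2393, 1600]) cube([708, 273, 200]);


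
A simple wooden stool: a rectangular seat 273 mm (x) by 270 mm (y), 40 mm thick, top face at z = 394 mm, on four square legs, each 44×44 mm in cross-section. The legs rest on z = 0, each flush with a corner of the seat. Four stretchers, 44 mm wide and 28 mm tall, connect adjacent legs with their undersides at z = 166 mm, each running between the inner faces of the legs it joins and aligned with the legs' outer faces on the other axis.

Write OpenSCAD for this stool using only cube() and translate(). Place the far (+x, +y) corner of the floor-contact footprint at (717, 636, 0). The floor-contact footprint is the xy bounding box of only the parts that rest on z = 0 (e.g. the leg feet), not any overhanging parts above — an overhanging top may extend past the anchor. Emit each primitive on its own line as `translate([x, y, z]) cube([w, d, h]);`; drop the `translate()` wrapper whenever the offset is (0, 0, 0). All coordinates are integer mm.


translate([444, 366, 354]) cube([273, 270, 40]);
translate([444, 366, 0]) cube([44, 44, 354]);
translate([673, 366, 0]) cube([44, 44, 354]);
translate([444, 592, 0]) cube([44, 44, 354]);
translate([673, 592, 0]) cube([44, 44, 354]);
translate([488, 366, 166]) cube([185, 44, 28]);
translate([488, 592, 166]) cube([185, 44, 28]);
translate([444, 410, 166]) cube([44, 182, 28]);
translate([673, 410, 166]) cube([44, 182, 28]);


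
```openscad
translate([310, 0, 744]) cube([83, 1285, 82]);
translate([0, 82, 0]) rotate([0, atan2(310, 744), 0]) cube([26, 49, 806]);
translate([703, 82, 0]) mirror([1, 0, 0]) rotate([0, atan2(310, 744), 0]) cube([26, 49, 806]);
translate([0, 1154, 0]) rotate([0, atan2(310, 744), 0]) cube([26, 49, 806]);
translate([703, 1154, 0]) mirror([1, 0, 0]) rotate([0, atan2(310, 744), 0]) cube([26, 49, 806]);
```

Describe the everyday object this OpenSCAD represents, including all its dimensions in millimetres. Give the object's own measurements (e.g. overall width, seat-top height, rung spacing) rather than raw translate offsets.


A sawhorse. A 83×1285×82 mm beam (x, y, z) sits on two A-frame leg pairs. Each pair is two raked legs of 26×49 mm section (49 mm along y) splaying symmetrically in x. Each leg rises 744 mm vertically over 310 mm of horizontal reach and is 806 mm long along its own axis. Every leg's outer bottom edge rests on the floor and its outer top edge meets a bottom edge of the beam — the left legs (tilting toward +x) meet the beam's −x bottom edge, the right legs (their mirror images, tilting toward −x) meet its +x bottom edge — so the leg tops tuck under the beam, the beam's underside is 744 mm above the floor, and the feet are 703 mm apart outside-to-outside with the beam centred between them. The two leg pairs are set in 82 mm from either end of the beam.


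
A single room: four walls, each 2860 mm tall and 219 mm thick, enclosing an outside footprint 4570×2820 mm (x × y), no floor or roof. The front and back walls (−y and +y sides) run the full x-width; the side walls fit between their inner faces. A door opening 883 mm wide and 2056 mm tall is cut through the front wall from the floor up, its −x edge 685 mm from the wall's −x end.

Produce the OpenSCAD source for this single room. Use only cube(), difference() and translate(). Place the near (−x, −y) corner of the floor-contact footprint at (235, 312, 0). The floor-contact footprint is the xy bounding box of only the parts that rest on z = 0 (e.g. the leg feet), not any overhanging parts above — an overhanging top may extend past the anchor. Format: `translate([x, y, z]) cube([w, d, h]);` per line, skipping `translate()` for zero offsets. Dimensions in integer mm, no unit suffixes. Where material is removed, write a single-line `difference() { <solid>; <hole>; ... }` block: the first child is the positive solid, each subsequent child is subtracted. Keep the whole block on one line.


difference() { translate([235, 312, 0]) cube([4570, 219, 2860]); translate([920, 312, 0]) cube([883, 219, 2056]); }
translate([235, 2913, 0]) cube([4570, 219, 2860]);
translate([235, 531, 0]) cube([219, 2382, 2860]);
translate([4586, 531, 0]) cube([219, 2382, 2860]);


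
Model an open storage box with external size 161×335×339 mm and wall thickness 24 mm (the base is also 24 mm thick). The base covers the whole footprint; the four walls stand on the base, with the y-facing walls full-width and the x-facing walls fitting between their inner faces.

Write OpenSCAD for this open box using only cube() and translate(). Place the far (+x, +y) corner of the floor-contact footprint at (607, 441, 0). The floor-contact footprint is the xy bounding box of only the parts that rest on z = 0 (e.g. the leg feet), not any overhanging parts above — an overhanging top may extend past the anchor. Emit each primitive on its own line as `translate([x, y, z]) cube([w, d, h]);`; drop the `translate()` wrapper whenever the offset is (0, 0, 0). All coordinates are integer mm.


translate([446, 106, 0]) cube([161, 335, 24]);
translate([446, 106, 24]) cube([161, 24, 315]);
translate([446, 417, 24]) cube([161, 24, 315]);
translate([446, 130, 24]) cube([24, 287, 315]);
translate([583, 130, 24]) cube([24, 287, 315]);
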